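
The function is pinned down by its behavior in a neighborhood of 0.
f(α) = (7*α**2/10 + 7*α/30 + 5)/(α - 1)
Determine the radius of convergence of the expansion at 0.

Denominator factor (α - 1): pole of order 1 at 1, modulus 1.
The radius of convergence is the smallest modulus among the singular points: 1.

The radius of convergence is 1.


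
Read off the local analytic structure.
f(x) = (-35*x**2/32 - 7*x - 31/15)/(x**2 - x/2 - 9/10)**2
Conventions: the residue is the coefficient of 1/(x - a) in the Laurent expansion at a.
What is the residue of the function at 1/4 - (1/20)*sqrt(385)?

The residue is -(2719/71148)*sqrt(385).

The factor x**2 - x/2 - 9/10 splits as (x - a)(x - a') with a = 1/4 - (1/20)*sqrt(385), a' = 1/4 + (1/20)*sqrt(385). At the order-2 pole a set g(x) = (x - a)^2*f(x) = [-35*x**2/32 - 7*x - 31/15] / (x - a')^2.
Order-2 pole: residue = g'(a); g'(1/4 - (1/20)*sqrt(385)) = -(2719/71148)*sqrt(385), so the residue is -(2719/71148)*sqrt(385).


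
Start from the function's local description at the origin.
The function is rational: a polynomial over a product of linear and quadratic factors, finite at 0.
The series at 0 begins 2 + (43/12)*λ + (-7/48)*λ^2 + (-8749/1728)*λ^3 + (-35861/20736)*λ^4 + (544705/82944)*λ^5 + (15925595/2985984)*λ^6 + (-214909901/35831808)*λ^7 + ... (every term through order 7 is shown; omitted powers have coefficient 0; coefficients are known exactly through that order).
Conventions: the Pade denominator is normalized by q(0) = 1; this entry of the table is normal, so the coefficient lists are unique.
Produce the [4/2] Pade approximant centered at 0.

The Pade approximant has numerator coefficients [2, 189211281/69566444, 20803581/17391611, 12252573/69566444, 4275504/17391611]; denominator coefficients [1, -90102715/208699332, 452209765/313048998].

Taylor coefficients needed (read off): a_0 = 2, a_1 = 43/12, a_2 = -7/48, a_3 = -8749/1728, a_4 = -35861/20736, a_5 = 544705/82944, a_6 = 15925595/2985984.
Write the denominator as Q(λ) = 1 + q1*λ + q2*λ^2. Requiring Q*f - P = O(λ^7) with deg P <= 4 kills the coefficients of λ^5..λ^6 in Q*f:
  λ^5: a_5 + q1*a_4 + q2*a_3 = 0, i.e. 544705/82944 + (-35861/20736)*q1 + (-8749/1728)*q2 = 0.
  λ^6: a_6 + q1*a_5 + q2*a_4 = 0, i.e. 15925595/2985984 + (544705/82944)*q1 + (-35861/20736)*q2 = 0.
Solving this linear system: q1 = -90102715/208699332, q2 = 452209765/313048998.
The numerator is Q*f truncated at degree 4: P0 = a_0 = 2; P1 = a_1 + q1*a_0 = 189211281/69566444; P2 = a_2 + q1*a_1 + q2*a_0 = 20803581/17391611; P3 = a_3 + q1*a_2 + q2*a_1 = 12252573/69566444; P4 = a_4 + q1*a_3 + q2*a_2 = 4275504/17391611.


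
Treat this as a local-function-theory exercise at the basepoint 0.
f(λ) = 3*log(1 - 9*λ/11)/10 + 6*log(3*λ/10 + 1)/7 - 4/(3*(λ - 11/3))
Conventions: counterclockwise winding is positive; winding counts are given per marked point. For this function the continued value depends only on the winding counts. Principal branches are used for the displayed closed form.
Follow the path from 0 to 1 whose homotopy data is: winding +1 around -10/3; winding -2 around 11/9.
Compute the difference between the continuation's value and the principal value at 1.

The rational part is single-valued and drops out of the difference; each branch term changes only by its own monodromy.
(6/7)*log(1 - λ/(-10/3)): each positive loop around -10/3 adds 2*pi*i to the log, so winding +1 contributes (6/7)*(1)*2*pi*i = (12/7)*pi*i.
(3/10)*log(1 - λ/(11/9)): each positive loop around 11/9 adds 2*pi*i to the log, so winding -2 contributes (3/10)*(-2)*2*pi*i = -(6/5)*pi*i.
Summing the contributions at λ = 1 gives (18/35)*pi*i.

Continued minus principal equals (18/35)*pi*i.


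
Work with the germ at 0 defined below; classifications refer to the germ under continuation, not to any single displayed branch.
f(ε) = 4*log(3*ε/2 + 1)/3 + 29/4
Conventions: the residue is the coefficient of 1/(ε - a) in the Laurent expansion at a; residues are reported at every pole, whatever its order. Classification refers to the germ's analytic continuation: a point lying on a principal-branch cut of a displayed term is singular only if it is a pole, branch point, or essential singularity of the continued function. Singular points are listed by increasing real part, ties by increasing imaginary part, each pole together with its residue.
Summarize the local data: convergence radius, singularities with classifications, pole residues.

Radius of convergence at 0: 2/3.
At -2/3: a logarithmic branch point.

Branch term (4/3)*log(1 - ε/(-2/3)): its argument vanishes at ε = -2/3, a logarithmic branch point, modulus 2/3.
The radius of convergence is the smallest modulus among the singular points: 2/3.


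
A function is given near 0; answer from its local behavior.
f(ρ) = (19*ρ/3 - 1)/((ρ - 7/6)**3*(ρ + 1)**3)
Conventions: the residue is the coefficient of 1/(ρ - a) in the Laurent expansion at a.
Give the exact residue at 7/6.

The residue is -22032/371293.

At the order-3 pole 7/6 set g(ρ) = (ρ - (7/6))^3*f(ρ) = (19*ρ/3 - 1)/(ρ + 1)**3.
Order-3 pole: residue = g''(a)/2; g''(7/6) = -44064/371293, so the residue is -22032/371293.


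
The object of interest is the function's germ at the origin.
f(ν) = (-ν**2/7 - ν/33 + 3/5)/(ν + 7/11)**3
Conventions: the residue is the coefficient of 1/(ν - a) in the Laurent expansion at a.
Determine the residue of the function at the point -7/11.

At the order-3 pole -7/11 set g(ν) = (ν - (-7/11))^3*f(ν) = -ν**2/7 - ν/33 + 3/5.
Order-3 pole: residue = g''(a)/2; g''(-7/11) = -2/7, so the residue is -1/7.

The residue is -1/7.


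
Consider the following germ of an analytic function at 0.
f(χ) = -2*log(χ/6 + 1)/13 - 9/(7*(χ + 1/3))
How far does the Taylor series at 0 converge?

Denominator factor (χ + 1/3): pole of order 1 at -1/3, modulus 1/3.
Branch term (-2/13)*log(1 - χ/(-6)): its argument vanishes at χ = -6, a logarithmic branch point, modulus 6.
The radius of convergence is the smallest modulus among the singular points: 1/3.

The radius of convergence is 1/3.


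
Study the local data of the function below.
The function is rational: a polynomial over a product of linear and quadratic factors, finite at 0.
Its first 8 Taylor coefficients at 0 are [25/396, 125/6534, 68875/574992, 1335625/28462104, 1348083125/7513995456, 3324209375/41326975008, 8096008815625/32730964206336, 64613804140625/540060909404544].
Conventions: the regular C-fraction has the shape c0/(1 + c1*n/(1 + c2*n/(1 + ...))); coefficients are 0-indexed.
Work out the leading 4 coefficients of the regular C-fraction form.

The regular C-fraction coefficients are [25/396, -10/33, -143/24, 21169/3432].


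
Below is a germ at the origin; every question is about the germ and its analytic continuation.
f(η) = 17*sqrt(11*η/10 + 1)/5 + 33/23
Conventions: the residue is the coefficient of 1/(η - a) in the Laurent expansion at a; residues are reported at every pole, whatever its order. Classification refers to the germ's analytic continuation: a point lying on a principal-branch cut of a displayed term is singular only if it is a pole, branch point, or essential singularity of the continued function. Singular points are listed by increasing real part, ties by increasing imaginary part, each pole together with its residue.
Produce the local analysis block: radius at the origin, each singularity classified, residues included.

Radius of convergence at 0: 10/11.
At -10/11: an algebraic (square-root) branch point.

Branch term (17/5)*sqrt(1 - η/(-10/11)): its argument vanishes at η = -10/11, a square-root branch point, modulus 10/11.
The radius of convergence is the smallest modulus among the singular points: 10/11.


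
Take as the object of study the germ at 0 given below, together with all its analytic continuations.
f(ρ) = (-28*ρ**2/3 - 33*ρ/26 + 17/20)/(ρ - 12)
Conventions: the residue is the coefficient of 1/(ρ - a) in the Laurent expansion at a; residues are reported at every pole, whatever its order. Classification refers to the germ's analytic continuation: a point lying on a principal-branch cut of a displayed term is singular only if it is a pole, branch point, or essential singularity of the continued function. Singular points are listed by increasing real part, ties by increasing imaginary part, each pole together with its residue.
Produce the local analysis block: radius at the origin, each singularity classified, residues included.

Denominator factor (ρ - 12): pole of order 1 at 12, modulus 12.
The radius of convergence is the smallest modulus among the singular points: 12.
At the order-1 pole 12 set g(ρ) = (ρ - (12))*f(ρ) = -28*ρ**2/3 - 33*ρ/26 + 17/20.
Simple pole: residue = g(a) at a = 12, which is -353179/260.

Radius of convergence at 0: 12.
At 12: a pole of order 1; residue -353179/260.


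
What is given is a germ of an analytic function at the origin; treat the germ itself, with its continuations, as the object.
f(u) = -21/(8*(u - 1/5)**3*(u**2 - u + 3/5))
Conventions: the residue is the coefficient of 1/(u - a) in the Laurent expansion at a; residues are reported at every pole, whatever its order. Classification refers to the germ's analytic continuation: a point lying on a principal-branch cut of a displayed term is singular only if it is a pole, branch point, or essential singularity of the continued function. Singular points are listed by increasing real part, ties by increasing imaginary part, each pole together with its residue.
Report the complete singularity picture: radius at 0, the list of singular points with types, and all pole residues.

Radius of convergence at 0: 1/5.
At 1/5: a pole of order 3; residue 13125/5324.
At (1/2) - ((1/10)*sqrt(35))*i: a pole of order 1; residue (-13125/10648) + ((3375/2662)*sqrt(35))*i.
At (1/2) + ((1/10)*sqrt(35))*i: a pole of order 1; residue (-13125/10648) - ((3375/2662)*sqrt(35))*i.


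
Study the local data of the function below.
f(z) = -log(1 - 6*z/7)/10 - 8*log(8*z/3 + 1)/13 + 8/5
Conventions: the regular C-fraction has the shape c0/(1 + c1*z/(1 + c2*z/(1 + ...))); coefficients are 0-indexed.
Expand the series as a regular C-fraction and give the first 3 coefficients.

Taylor coefficients (expand at 0): a_0 = 8/5, a_1 = -2123/1365, a_2 = 63773/28665.
c0 = a_0 = 8/5. Peel one level at a time: if S = 1 + c*z/S' with S'(0) = 1, then c is the z-coefficient of S and S' = c*z/(S - 1).
S_1 = c0/f = 1 + (2123/2184)*z + (-101203/227136)*z^2 + ...; c1 = 2123/2184.
S_2 = c1*z/(S_1 - 1) = 1 + (101203/220792)*z + ...; c2 = 101203/220792.

The regular C-fraction coefficients are [8/5, 2123/2184, 101203/220792].


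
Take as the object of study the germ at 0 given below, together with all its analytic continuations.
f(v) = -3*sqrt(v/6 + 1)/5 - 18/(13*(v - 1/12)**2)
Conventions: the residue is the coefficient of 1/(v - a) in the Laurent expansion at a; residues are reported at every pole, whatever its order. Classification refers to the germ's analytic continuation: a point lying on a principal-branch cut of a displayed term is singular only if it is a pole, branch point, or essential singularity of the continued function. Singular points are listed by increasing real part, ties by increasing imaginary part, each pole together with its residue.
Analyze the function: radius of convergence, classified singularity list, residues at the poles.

Radius of convergence at 0: 1/12.
At -6: an algebraic (square-root) branch point.
At 1/12: a pole of order 2; residue 0.

Denominator factor (v - 1/12)^2: pole of order 2 at 1/12, modulus 1/12.
Branch term (-3/5)*sqrt(1 - v/(-6)): its argument vanishes at v = -6, a square-root branch point, modulus 6.
The radius of convergence is the smallest modulus among the singular points: 1/12.
The branch term is analytic at 1/12 and contributes nothing to the residue; only the rational part matters.
At the order-2 pole 1/12 set g(v) = (v - (1/12))^2*(rational part) = -18/13.
Order-2 pole: residue = g'(a); g'(1/12) = 0, so the residue is 0.
List the singular points by increasing real part (a conjugate pair: the negative imaginary part first).


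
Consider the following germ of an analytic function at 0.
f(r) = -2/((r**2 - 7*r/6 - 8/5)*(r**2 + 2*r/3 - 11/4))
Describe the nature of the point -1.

The point is a regular point.

Denominator factors: r**2 - 7*r/6 - 8/5 = 17/30 at r = -1; r**2 + 2*r/3 - 11/4 = -29/12 at r = -1 — none vanishes.
So the germ continues analytically to -1.


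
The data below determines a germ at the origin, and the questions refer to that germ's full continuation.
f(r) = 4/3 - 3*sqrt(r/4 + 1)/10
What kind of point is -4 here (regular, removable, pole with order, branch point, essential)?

The term (-3/10)*sqrt(1 - r/(-4)) has argument 1 - -4/(-4) = 0 at -4: a square-root (algebraic, two-sheeted) branch point; the remaining terms are analytic or single-valued there.

The point is an algebraic (square-root) branch point.


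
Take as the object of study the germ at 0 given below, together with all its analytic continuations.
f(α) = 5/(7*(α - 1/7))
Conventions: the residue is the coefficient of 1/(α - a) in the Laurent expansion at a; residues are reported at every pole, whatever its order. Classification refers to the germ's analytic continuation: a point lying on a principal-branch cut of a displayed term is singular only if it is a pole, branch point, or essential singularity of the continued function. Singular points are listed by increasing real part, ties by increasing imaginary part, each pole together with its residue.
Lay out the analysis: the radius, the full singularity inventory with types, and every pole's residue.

Radius of convergence at 0: 1/7.
At 1/7: a pole of order 1; residue 5/7.

Denominator factor (α - 1/7): pole of order 1 at 1/7, modulus 1/7.
The radius of convergence is the smallest modulus among the singular points: 1/7.
At the order-1 pole 1/7 set g(α) = (α - (1/7))*f(α) = 5/7.
Simple pole: residue = g(a) at a = 1/7, which is 5/7.


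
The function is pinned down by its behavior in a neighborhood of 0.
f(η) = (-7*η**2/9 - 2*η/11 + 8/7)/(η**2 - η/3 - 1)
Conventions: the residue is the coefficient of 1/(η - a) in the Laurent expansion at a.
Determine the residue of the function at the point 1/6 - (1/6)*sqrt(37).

The factor η**2 - η/3 - 1 splits as (η - a)(η - a') with a = 1/6 - (1/6)*sqrt(37), a' = 1/6 + (1/6)*sqrt(37). At the order-1 pole a set g(η) = (η - a)*f(η) = [-7*η**2/9 - 2*η/11 + 8/7] / (η - a').
Simple pole: residue = g(a) at a = 1/6 - (1/6)*sqrt(37), which is -131/594 - (3637/153846)*sqrt(37).

The residue is -131/594 - (3637/153846)*sqrt(37).


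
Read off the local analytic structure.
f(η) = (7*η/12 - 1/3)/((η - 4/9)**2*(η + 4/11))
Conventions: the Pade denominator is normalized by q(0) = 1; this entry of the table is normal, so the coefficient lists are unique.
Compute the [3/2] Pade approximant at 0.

The Pade approximant has numerator coefficients [-297/64, -12177/11248, -127413/89984, -970299/359936]; denominator coefficients [1, 164/703, -78819/11248].


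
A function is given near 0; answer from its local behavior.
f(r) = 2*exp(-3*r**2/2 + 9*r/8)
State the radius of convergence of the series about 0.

The factor exp(-3*r**2/2 + 9*r/8) is entire and contributes no finite singular point.
The polynomial part has no poles.
No finite singular points: the Taylor series at 0 converges everywhere.

The radius of convergence is infinite.


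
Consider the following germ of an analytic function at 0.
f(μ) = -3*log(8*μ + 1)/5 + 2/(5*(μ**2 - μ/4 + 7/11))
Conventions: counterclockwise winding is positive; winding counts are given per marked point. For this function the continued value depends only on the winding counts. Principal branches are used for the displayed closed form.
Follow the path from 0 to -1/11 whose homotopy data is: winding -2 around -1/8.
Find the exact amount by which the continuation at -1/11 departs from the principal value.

Continued minus principal equals (12/5)*pi*i.

The rational part is single-valued and drops out of the difference; each branch term changes only by its own monodromy.
(-3/5)*log(1 - μ/(-1/8)): each positive loop around -1/8 adds 2*pi*i to the log, so winding -2 contributes (-3/5)*(-2)*2*pi*i = (12/5)*pi*i.
Summing the contributions at μ = -1/11 gives (12/5)*pi*i.


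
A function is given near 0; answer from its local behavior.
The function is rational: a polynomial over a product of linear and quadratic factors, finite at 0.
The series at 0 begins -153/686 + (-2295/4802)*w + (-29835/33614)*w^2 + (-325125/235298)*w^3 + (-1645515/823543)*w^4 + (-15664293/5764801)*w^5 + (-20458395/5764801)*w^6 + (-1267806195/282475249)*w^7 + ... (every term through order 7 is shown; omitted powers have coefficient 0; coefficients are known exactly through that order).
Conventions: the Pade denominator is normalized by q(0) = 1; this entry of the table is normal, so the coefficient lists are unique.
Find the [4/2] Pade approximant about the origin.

Taylor coefficients needed (read off): a_0 = -153/686, a_1 = -2295/4802, a_2 = -29835/33614, a_3 = -325125/235298, a_4 = -1645515/823543, a_5 = -15664293/5764801, a_6 = -20458395/5764801.
Write the denominator as Q(w) = 1 + q1*w + q2*w^2. Requiring Q*f - P = O(w^7) with deg P <= 4 kills the coefficients of w^5..w^6 in Q*f:
  w^5: a_5 + q1*a_4 + q2*a_3 = 0, i.e. -15664293/5764801 + (-1645515/823543)*q1 + (-325125/235298)*q2 = 0.
  w^6: a_6 + q1*a_5 + q2*a_4 = 0, i.e. -20458395/5764801 + (-15664293/5764801)*q1 + (-1645515/823543)*q2 = 0.
Solving this linear system: q1 = -42640937/19292595, q2 = 276756924/225080275.
The numerator is Q*f truncated at degree 4: P0 = a_0 = -153/686; P1 = a_1 + q1*a_0 = 4734483/315112385; P2 = a_2 + q1*a_1 + q2*a_0 = -166209714/1575561925; P3 = a_3 + q1*a_2 + q2*a_1 = -2416941/315112385; P4 = a_4 + q1*a_3 + q2*a_2 = -22344783/630224770.

The Pade approximant has numerator coefficients [-153/686, 4734483/315112385, -166209714/1575561925, -2416941/315112385, -22344783/630224770]; denominator coefficients [1, -42640937/19292595, 276756924/225080275].


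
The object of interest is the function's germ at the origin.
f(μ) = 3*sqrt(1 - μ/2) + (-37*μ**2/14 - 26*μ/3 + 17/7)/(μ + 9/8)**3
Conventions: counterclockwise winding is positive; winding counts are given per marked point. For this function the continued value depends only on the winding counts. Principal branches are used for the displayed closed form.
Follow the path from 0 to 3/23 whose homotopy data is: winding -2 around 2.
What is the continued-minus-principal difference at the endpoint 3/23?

The rational part is single-valued and drops out of the difference; each branch term changes only by its own monodromy.
(3)*sqrt(1 - μ/(2)): winding -2 is even, the square root returns to the same sheet, contribution 0.
Summing the contributions at μ = 3/23 gives 0.

Continued minus principal equals 0.


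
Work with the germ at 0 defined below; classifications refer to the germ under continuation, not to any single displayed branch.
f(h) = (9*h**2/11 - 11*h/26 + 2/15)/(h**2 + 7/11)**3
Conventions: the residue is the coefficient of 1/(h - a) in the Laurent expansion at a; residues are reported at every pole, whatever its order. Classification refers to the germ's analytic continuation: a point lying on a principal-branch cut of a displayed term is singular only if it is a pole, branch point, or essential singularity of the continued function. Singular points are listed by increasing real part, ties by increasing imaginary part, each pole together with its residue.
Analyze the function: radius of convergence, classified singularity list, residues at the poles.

Radius of convergence at 0: (1/11)*sqrt(77).
At -((1/11)*sqrt(77))*i: a pole of order 3; residue ((557/27440)*sqrt(77))*i.
At ((1/11)*sqrt(77))*i: a pole of order 3; residue -((557/27440)*sqrt(77))*i.


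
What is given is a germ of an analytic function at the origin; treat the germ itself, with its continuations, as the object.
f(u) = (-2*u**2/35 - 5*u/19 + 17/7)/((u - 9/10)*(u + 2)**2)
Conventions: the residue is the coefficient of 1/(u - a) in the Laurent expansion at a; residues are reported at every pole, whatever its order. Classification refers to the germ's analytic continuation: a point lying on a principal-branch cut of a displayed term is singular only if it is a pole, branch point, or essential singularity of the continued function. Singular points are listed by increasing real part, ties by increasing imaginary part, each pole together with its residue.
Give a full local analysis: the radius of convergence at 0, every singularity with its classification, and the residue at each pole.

Denominator factor (u + 2)^2: pole of order 2 at -2, modulus 2.
Denominator factor (u - 9/10): pole of order 1 at 9/10, modulus 9/10.
The radius of convergence is the smallest modulus among the singular points: 9/10.
At the order-2 pole -2 set g(u) = (u - (-2))^2*f(u) = (-2*u**2/35 - 5*u/19 + 17/7)/(u - 9/10).
Order-2 pole: residue = g'(a); g'(-2) = -34926/111853, so the residue is -34926/111853.
At the order-1 pole 9/10 set g(u) = (u - (9/10))*f(u) = (-2*u**2/35 - 5*u/19 + 17/7)/(u + 2)**2.
Simple pole: residue = g(a) at a = 9/10, which is 142672/559265.
List the singular points by increasing real part (a conjugate pair: the negative imaginary part first).

Radius of convergence at 0: 9/10.
At -2: a pole of order 2; residue -34926/111853.
At 9/10: a pole of order 1; residue 142672/559265.


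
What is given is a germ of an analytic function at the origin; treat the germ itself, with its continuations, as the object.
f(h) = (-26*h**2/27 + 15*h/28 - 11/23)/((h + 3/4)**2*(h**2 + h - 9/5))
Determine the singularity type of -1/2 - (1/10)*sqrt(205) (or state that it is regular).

The denominator factor h**2 + h - 9/5 vanishes at -1/2 - (1/10)*sqrt(205) and appears to the power 1; the numerator there equals -514847/173880 - (1133/7560)*sqrt(205), nonzero, and no other factor vanishes.
Hence a pole whose order is the multiplicity, 1.

The point is a pole of order 1.


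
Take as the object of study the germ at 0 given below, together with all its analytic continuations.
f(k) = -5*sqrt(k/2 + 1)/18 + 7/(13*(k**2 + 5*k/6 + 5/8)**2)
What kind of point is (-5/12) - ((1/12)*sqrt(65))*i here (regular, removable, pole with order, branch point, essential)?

The point is a pole of order 2.

The denominator factor k**2 + 5*k/6 + 5/8 vanishes at (-5/12) - ((1/12)*sqrt(65))*i and appears to the power 2; the numerator there equals 7/13, nonzero, and no other factor vanishes.
The branch terms are analytic at this point.
Hence a pole whose order is the multiplicity, 2.


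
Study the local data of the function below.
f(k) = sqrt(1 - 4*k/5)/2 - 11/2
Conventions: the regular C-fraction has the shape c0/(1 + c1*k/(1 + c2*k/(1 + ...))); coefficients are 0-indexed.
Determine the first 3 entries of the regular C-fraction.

Taylor coefficients (expand at 0): a_0 = -5, a_1 = -1/5, a_2 = -1/25.
c0 = a_0 = -5. Peel one level at a time: if S = 1 + c*k/S' with S'(0) = 1, then c is the k-coefficient of S and S' = c*k/(S - 1).
S_1 = c0/f = 1 + (-1/25)*k + (-4/625)*k^2 + ...; c1 = -1/25.
S_2 = c1*k/(S_1 - 1) = 1 + (-4/25)*k + ...; c2 = -4/25.

The regular C-fraction coefficients are [-5, -1/25, -4/25].


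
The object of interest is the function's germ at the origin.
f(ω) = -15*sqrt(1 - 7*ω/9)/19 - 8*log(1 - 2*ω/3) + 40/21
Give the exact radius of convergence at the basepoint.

Branch term (-8)*log(1 - ω/(3/2)): its argument vanishes at ω = 3/2, a logarithmic branch point, modulus 3/2.
Branch term (-15/19)*sqrt(1 - ω/(9/7)): its argument vanishes at ω = 9/7, a square-root branch point, modulus 9/7.
The radius of convergence is the smallest modulus among the singular points: 9/7.

The radius of convergence is 9/7.


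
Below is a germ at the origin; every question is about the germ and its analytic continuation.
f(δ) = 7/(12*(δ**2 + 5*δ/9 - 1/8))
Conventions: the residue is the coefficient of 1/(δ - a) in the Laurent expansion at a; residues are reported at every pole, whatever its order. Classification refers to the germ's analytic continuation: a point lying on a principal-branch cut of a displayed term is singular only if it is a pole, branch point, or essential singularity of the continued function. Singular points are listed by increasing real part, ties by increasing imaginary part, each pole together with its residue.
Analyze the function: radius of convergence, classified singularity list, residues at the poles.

Radius of convergence at 0: -5/18 + (1/36)*sqrt(262).
At -5/18 - (1/36)*sqrt(262): a pole of order 1; residue -(21/524)*sqrt(262).
At -5/18 + (1/36)*sqrt(262): a pole of order 1; residue (21/524)*sqrt(262).

Denominator factor (δ**2 + 5*δ/9 - 1/8): discriminant 131/162, real irrational roots -5/18 + (1/36)*sqrt(262) and -5/18 - (1/36)*sqrt(262); poles of order 1, moduli -5/18 + (1/36)*sqrt(262) and 5/18 + (1/36)*sqrt(262).
The radius of convergence is the smallest modulus among the singular points: -5/18 + (1/36)*sqrt(262).
The factor δ**2 + 5*δ/9 - 1/8 splits as (δ - a)(δ - a') with a = -5/18 - (1/36)*sqrt(262), a' = -5/18 + (1/36)*sqrt(262). At the order-1 pole a set g(δ) = (δ - a)*f(δ) = [7/12] / (δ - a').
Simple pole: residue = g(a) at a = -5/18 - (1/36)*sqrt(262), which is -(21/524)*sqrt(262).
The factor δ**2 + 5*δ/9 - 1/8 splits as (δ - a)(δ - a') with a = -5/18 + (1/36)*sqrt(262), a' = -5/18 - (1/36)*sqrt(262). At the order-1 pole a set g(δ) = (δ - a)*f(δ) = [7/12] / (δ - a').
Simple pole: residue = g(a) at a = -5/18 + (1/36)*sqrt(262), which is (21/524)*sqrt(262).
List the singular points by increasing real part (a conjugate pair: the negative imaginary part first).


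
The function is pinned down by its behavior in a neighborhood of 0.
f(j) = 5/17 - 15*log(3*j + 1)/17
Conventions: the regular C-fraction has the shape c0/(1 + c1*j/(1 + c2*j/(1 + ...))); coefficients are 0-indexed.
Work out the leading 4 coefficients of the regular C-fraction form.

The regular C-fraction coefficients are [5/17, 9, -15/2, -1/10].

Taylor coefficients (expand at 0): a_0 = 5/17, a_1 = -45/17, a_2 = 135/34, a_3 = -135/17.
c0 = a_0 = 5/17. Peel one level at a time: if S = 1 + c*j/S' with S'(0) = 1, then c is the j-coefficient of S and S' = c*j/(S - 1).
S_1 = c0/f = 1 + (9)*j + (135/2)*j^2 + ...; c1 = 9.
S_2 = c1*j/(S_1 - 1) = 1 + (-15/2)*j + (-3/4)*j^2 + ...; c2 = -15/2.
S_3 = c2*j/(S_2 - 1) = 1 + (-1/10)*j + ...; c3 = -1/10.


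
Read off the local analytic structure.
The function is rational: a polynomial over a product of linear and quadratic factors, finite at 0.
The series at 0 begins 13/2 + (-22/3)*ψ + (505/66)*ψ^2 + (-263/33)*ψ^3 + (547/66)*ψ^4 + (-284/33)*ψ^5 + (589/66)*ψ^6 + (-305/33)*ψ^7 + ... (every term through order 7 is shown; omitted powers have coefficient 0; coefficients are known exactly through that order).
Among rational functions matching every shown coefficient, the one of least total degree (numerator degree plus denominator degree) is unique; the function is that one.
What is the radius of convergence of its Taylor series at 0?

The radius of convergence is 1.

No rational of total degree below 4 reproduces all 8 coefficients; solving the [2/2] Pade equations on them gives f(ψ) = (-17*ψ**2/33 + 17*ψ/3 + 13/2)/(ψ + 1)**2, whose expansion matches every shown term.
Denominator factor (ψ + 1)^2: pole of order 2 at -1, modulus 1.
The radius of convergence is the smallest modulus among the singular points: 1.


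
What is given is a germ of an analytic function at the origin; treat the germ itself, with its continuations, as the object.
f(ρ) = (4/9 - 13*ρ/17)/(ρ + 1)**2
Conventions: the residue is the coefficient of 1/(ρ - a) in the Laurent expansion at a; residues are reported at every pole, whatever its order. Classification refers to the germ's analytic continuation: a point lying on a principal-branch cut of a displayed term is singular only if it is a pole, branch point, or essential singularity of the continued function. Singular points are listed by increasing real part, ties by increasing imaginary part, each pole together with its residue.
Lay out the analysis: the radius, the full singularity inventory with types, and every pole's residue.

Denominator factor (ρ + 1)^2: pole of order 2 at -1, modulus 1.
The radius of convergence is the smallest modulus among the singular points: 1.
At the order-2 pole -1 set g(ρ) = (ρ - (-1))^2*f(ρ) = 4/9 - 13*ρ/17.
Order-2 pole: residue = g'(a); g'(-1) = -13/17, so the residue is -13/17.

Radius of convergence at 0: 1.
At -1: a pole of order 2; residue -13/17.


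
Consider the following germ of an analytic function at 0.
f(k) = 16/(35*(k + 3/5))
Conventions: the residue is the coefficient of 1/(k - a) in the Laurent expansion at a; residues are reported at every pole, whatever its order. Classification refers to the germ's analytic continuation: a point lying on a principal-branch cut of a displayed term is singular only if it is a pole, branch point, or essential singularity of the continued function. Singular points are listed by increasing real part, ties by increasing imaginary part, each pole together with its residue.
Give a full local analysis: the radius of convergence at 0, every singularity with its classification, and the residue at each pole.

Radius of convergence at 0: 3/5.
At -3/5: a pole of order 1; residue 16/35.

Denominator factor (k + 3/5): pole of order 1 at -3/5, modulus 3/5.
The radius of convergence is the smallest modulus among the singular points: 3/5.
At the order-1 pole -3/5 set g(k) = (k - (-3/5))*f(k) = 16/35.
Simple pole: residue = g(a) at a = -3/5, which is 16/35.


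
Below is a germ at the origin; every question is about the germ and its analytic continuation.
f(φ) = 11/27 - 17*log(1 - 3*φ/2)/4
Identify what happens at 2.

There is no denominator, hence no pole anywhere.
Branch term log(1 - φ/(2/3)): argument at 2 is -2, nonzero, so 2 is not its branch point (a point on a principal cut is still regular for the continued germ).
So the germ continues analytically to 2.

The point is a regular point.


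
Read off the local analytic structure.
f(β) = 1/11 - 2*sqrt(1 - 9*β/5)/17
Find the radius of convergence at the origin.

Branch term (-2/17)*sqrt(1 - β/(5/9)): its argument vanishes at β = 5/9, a square-root branch point, modulus 5/9.
The radius of convergence is the smallest modulus among the singular points: 5/9.

The radius of convergence is 5/9.


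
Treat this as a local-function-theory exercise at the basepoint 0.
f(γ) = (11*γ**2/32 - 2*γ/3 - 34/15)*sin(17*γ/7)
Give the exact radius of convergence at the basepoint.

The factor sin(17*γ/7) is entire and contributes no finite singular point.
The polynomial part has no poles.
No finite singular points: the Taylor series at 0 converges everywhere.

The radius of convergence is infinite.


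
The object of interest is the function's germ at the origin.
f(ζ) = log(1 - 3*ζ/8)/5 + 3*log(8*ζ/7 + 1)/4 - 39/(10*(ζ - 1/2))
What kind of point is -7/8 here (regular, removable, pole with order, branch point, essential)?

The term (3/4)*log(1 - ζ/(-7/8)) has argument 1 - -7/8/(-7/8) = 0 at -7/8: a logarithmic (infinitely-sheeted) branch point; the remaining terms are analytic or single-valued there.

The point is a logarithmic branch point.


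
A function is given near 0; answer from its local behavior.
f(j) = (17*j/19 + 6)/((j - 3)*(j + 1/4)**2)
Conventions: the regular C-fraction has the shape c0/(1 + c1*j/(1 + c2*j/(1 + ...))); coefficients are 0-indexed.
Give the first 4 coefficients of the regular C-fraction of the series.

Taylor coefficients (expand at 0): a_0 = -32, a_1 = 13712/57, a_2 = -242416/171, a_3 = 3842576/513.
c0 = a_0 = -32. Peel one level at a time: if S = 1 + c*j/S' with S'(0) = 1, then c is the j-coefficient of S and S' = c*j/(S - 1).
S_1 = c0/f = 1 + (857/114)*j + (158711/12996)*j^2 + ...; c1 = 857/114.
S_2 = c1*j/(S_1 - 1) = 1 + (-158711/97698)*j + (7911608/2203347)*j^2 + ...; c2 = -158711/97698.
S_3 = c2*j/(S_2 - 1) = 1 + (300641104/136015327)*j + ...; c3 = 300641104/136015327.

The regular C-fraction coefficients are [-32, 857/114, -158711/97698, 300641104/136015327].


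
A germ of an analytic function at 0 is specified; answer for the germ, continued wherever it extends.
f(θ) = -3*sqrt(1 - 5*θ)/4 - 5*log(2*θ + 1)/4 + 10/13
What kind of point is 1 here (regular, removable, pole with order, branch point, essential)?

The point is a regular point.

There is no denominator, hence no pole anywhere.
Branch term sqrt(1 - θ/(1/5)): argument at 1 is -4, nonzero, so 1 is not its branch point (a point on a principal cut is still regular for the continued germ).
Branch term log(1 - θ/(-1/2)): argument at 1 is 3, nonzero, so 1 is not its branch point (a point on a principal cut is still regular for the continued germ).
So the germ continues analytically to 1.


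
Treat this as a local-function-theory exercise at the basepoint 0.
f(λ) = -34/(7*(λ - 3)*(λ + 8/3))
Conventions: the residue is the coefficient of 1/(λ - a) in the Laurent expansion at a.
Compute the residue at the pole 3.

The residue is -6/7.

At the order-1 pole 3 set g(λ) = (λ - (3))*f(λ) = -34/(7*(λ + 8/3)).
Simple pole: residue = g(a) at a = 3, which is -6/7.


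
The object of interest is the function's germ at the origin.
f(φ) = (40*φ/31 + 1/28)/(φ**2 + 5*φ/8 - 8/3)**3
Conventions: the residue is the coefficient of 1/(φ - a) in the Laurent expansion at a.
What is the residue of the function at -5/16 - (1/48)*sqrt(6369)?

The factor φ**2 + 5*φ/8 - 8/3 splits as (φ - a)(φ - a') with a = -5/16 - (1/48)*sqrt(6369), a' = -5/16 + (1/48)*sqrt(6369). At the order-3 pole a set g(φ) = (φ - a)^3*f(φ) = [40*φ/31 + 1/28] / (φ - a')^3.
Order-3 pole: residue = g''(a)/2; g''(-5/16 - (1/48)*sqrt(6369)) = (25657344/188763069649)*sqrt(6369), so the residue is (12828672/188763069649)*sqrt(6369).

The residue is (12828672/188763069649)*sqrt(6369).


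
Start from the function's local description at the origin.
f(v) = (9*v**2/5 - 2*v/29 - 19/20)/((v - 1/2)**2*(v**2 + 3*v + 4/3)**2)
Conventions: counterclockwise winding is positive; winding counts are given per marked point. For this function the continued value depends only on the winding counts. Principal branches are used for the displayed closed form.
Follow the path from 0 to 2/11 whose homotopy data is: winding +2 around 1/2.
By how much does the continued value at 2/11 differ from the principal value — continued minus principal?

Continued minus principal equals 0.

The function is rational, hence single-valued: continuing it around any pole returns the same value, so the difference is 0.


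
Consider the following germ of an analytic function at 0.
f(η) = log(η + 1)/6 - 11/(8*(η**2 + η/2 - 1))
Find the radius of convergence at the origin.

The radius of convergence is -1/4 + (1/4)*sqrt(17).

Denominator factor (η**2 + η/2 - 1): discriminant 17/4, real irrational roots -1/4 + (1/4)*sqrt(17) and -1/4 - (1/4)*sqrt(17); poles of order 1, moduli -1/4 + (1/4)*sqrt(17) and 1/4 + (1/4)*sqrt(17).
Branch term (1/6)*log(1 - η/(-1)): its argument vanishes at η = -1, a logarithmic branch point, modulus 1.
The radius of convergence is the smallest modulus among the singular points: -1/4 + (1/4)*sqrt(17).


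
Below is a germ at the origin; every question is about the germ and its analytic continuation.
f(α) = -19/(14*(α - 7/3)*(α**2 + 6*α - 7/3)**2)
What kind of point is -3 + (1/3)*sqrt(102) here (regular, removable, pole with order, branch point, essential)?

The denominator factor α**2 + 6*α - 7/3 vanishes at -3 + (1/3)*sqrt(102) and appears to the power 2; the numerator there equals -19/14, nonzero, and no other factor vanishes.
Hence a pole whose order is the multiplicity, 2.

The point is a pole of order 2.


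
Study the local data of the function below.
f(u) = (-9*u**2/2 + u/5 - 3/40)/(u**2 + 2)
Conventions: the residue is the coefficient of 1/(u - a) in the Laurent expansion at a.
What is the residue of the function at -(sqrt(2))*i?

The residue is (1/10) + ((357/160)*sqrt(2))*i.

The factor u**2 + 2 splits as (u - a)(u - a') with a = -(sqrt(2))*i, a' = (sqrt(2))*i. At the order-1 pole a set g(u) = (u - a)*f(u) = [-9*u**2/2 + u/5 - 3/40] / (u - a').
Simple pole: residue = g(a) at a = -(sqrt(2))*i, which is (1/10) + ((357/160)*sqrt(2))*i.


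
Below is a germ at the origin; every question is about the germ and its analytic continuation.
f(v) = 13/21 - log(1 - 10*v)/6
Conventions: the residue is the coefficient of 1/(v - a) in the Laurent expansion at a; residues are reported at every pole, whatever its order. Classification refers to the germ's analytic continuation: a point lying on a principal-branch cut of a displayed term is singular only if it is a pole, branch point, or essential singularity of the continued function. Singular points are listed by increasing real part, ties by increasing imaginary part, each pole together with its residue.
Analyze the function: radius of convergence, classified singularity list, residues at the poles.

Radius of convergence at 0: 1/10.
At 1/10: a logarithmic branch point.

Branch term (-1/6)*log(1 - v/(1/10)): its argument vanishes at v = 1/10, a logarithmic branch point, modulus 1/10.
The radius of convergence is the smallest modulus among the singular points: 1/10.


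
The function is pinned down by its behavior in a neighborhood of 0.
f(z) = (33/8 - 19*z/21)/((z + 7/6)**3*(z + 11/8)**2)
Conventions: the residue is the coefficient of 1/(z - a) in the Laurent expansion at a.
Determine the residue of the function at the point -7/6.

At the order-3 pole -7/6 set g(z) = (z - (-7/6))^3*f(z) = (33/8 - 19*z/21)/(z + 11/8)**2.
Order-3 pole: residue = g''(a)/2; g''(-7/6) = 73939968/4375, so the residue is 36969984/4375.

The residue is 36969984/4375.


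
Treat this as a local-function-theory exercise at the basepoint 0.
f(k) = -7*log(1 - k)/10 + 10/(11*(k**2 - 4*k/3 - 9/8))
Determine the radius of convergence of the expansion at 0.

Denominator factor (k**2 - 4*k/3 - 9/8): discriminant 113/18, real irrational roots 2/3 + (1/12)*sqrt(226) and 2/3 - (1/12)*sqrt(226); poles of order 1, moduli 2/3 + (1/12)*sqrt(226) and -2/3 + (1/12)*sqrt(226).
Branch term (-7/10)*log(1 - k/(1)): its argument vanishes at k = 1, a logarithmic branch point, modulus 1.
The radius of convergence is the smallest modulus among the singular points: -2/3 + (1/12)*sqrt(226).

The radius of convergence is -2/3 + (1/12)*sqrt(226).


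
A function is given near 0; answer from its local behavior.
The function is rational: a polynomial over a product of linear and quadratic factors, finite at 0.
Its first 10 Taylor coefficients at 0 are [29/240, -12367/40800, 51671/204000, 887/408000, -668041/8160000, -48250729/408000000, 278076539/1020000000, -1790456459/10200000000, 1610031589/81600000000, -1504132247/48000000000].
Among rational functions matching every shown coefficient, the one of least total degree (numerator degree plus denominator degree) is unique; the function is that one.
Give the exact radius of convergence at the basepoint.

The radius of convergence is 1.

No rational of total degree below 8 reproduces all 10 coefficients; solving the [1/7] Pade equations on them gives f(κ) = (29/30 - 10*κ/17)/((κ + 1)*(κ**2 + 3*κ/5 + 2)**3), whose expansion matches every shown term.
Denominator factor (κ + 1): pole of order 1 at -1, modulus 1.
Denominator factor (κ**2 + 3*κ/5 + 2)^3: discriminant -191/25, complex-conjugate roots (-3/10) + ((1/10)*sqrt(191))*i and (-3/10) - ((1/10)*sqrt(191))*i; poles of order 3, moduli sqrt(2) and sqrt(2).
The radius of convergence is the smallest modulus among the singular points: 1.


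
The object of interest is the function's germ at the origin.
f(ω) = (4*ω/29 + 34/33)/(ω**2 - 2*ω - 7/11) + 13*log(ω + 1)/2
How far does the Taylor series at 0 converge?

The radius of convergence is -1 + (3/11)*sqrt(22).

Denominator factor (ω**2 - 2*ω - 7/11): discriminant 72/11, real irrational roots 1 + (3/11)*sqrt(22) and 1 - (3/11)*sqrt(22); poles of order 1, moduli 1 + (3/11)*sqrt(22) and -1 + (3/11)*sqrt(22).
Branch term (13/2)*log(1 - ω/(-1)): its argument vanishes at ω = -1, a logarithmic branch point, modulus 1.
The radius of convergence is the smallest modulus among the singular points: -1 + (3/11)*sqrt(22).
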